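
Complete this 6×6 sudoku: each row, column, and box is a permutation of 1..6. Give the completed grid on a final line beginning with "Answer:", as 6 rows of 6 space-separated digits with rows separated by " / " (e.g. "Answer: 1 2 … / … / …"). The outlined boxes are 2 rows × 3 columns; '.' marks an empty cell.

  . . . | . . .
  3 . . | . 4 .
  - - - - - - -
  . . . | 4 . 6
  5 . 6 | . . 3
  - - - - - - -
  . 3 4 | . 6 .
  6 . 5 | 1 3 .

Step 1. [r6c2∈{2}] nothing but 2 survives at r6c2. So r6c2=2.
Step 2. [r3c2∈{1}] r3c2's peers cover all but 1 ⇒ r3c2=1.
Step 3. [r4c4∈{2}] nothing but 2 survives at r4c4 ⇒ r4c4=2.
Step 4. [r1c5∈{1,2,5}] col 5 places 2 nowhere but r1c5, so r1c5=2.
Step 5. [r1c3∈{1}] r1c3's peers cover all but 1. So r1c3=1.
Step 6. [r1c6∈{5}] r1c6 has the single candidate 5, so r1c6=5.
Step 7. [r2c4∈{6}] r2c4 is down to just 6. So r2c4=6.
Step 8. [r1c1∈{4}] r1c1's peers cover all but 4 ⇒ r1c1=4.
Step 9. [r3c1∈{2}] r3c1's peers cover all but 2, so r3c1=2.
Step 10. [r5c1∈{1}] only 1 remains possible at r5c1 ⇒ r5c1=1.
Step 11. [r1c2∈{6}] r1c2 is down to just 6 ⇒ r1c2=6.
Step 12. [r5c4∈{5}] nothing but 5 survives at r5c4. So r5c4=5.
Step 13. [r2c2∈{5}] only 5 remains possible at r2c2 ⇒ r2c2=5.
Step 14. [r4c5∈{1}] r4c5 is down to just 1 ⇒ r4c5=1.
Step 15. [r6c6∈{4}] r6c6 has the single candidate 4. So r6c6=4.
Step 16. [r2c3∈{2}] only 2 remains possible at r2c3. So r2c3=2.
Step 17. [r3c3∈{3}] r3c3's peers cover all but 3. So r3c3=3.
Step 18. [r3c5∈{5}] r3c5 has the single candidate 5. So r3c5=5.
Step 19. [r2c6∈{1}] r2c6 is down to just 1 ⇒ r2c6=1.
Step 20. [r1c4∈{3}] r1c4 has the single candidate 3, so r1c4=3.
Step 21. [r5c6∈{2}] r5c6 is down to just 2 ⇒ r5c6=2.
Step 22. [r4c2∈{4}] r4c2 is down to just 4. So r4c2=4.

Answer: 4 6 1 3 2 5 / 3 5 2 6 4 1 / 2 1 3 4 5 6 / 5 4 6 2 1 3 / 1 3 4 5 6 2 / 6 2 5 1 3 4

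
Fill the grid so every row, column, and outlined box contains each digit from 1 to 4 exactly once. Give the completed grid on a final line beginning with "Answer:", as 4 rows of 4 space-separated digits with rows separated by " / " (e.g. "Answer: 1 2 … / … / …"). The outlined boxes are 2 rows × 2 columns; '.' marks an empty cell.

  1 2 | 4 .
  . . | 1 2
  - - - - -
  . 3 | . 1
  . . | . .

Step 1. [r3c1∈{2,4}] row 3 places 4 nowhere but r3c1. So r3c1=4.
Step 2. [r4c3∈{2,3}] across col 3, 3 lands solely at r4c3 ⇒ r4c3=3.
Step 3. [r4c2∈{1}] r4c2 is down to just 1. So r4c2=1.
Step 4. [r1c4∈{3}] r1c4 is down to just 3 ⇒ r1c4=3.
Step 5. [r4c4∈{4}] r4c4 is down to just 4. So r4c4=4.
Step 6. [r4c1∈{2}] r4c1's peers cover all but 2, so r4c1=2.
Step 7. [r3c3∈{2}] r3c3 has the single candidate 2 ⇒ r3c3=2.
Step 8. [r2c1∈{3}] r2c1 has the single candidate 3. So r2c1=3.
Step 9. [r2c2∈{4}] r2c2 is down to just 4 ⇒ r2c2=4.

Answer: 1 2 4 3 / 3 4 1 2 / 4 3 2 1 / 2 1 3 4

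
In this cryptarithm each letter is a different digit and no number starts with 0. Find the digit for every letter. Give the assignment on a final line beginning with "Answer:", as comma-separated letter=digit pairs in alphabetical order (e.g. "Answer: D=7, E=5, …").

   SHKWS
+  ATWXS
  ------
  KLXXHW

Step 1. [K] adding two 5-digit numbers gives at most 5+1 digits, and here it does — K is that final carry and must be 1. So K=1.
Step 2. [col 1: S + S ≡ W (mod 10)] S=2 is one option consistent with column 1 (S + S ≡ W (mod 10), carry-in 0) — take it ⇒ S=2.
Step 3. [col 1: S + S ≡ W (mod 10)] column 1 reads S+S+carry(0)=W with S=2; with digits 1,2 already taken and all letters distinct, the only value for W is 4 ⇒ W=4.
Step 4. [col 2: W + X ≡ H (mod 10)] column 2 (W + X ≡ H (mod 10), carry-in 0) doesn't pin H yet; pick H=9 and continue, so H=9.
Step 5. [col 2: W + X ≡ H (mod 10)] from column 2 (W=4, H=9, carry-in 0, digits 1,2,4,9 already taken and all letters distinct): X must equal 5. So X=5.
Step 6. [col 4: H + T ≡ X (mod 10)] in column 4 we have H+T≡X with carry-in 0; given H=9, X=5 and digits 1,2,4,5,9 already taken and all letters distinct, that pins T to 6. So T=6.
Step 7. [col 5: S + A ≡ L (mod 10)] several values work for L in column 5 (S + A ≡ L (mod 10), carry-in 1); try L=0. So L=0.
Step 8. [col 5: S + A ≡ L (mod 10)] from column 5 (S=2, L=0, carry-in 1, digits 0,1,2,4,5,6,9 already taken and all letters distinct): A must equal 7. So A=7.

Answer: A=7, H=9, K=1, L=0, S=2, T=6, W=4, X=5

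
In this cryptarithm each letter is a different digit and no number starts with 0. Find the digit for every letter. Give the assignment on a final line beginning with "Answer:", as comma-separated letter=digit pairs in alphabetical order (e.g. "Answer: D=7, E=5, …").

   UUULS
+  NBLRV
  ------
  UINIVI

Step 1. [col 1: S + V ≡ I (mod 10)] column 1 (S + V ≡ I (mod 10), carry-in 0) doesn't pin S yet; pick S=6 and continue. So S=6.
Step 2. [col 1: S + V ≡ I (mod 10)] V=4 is one option consistent with column 1 (S + V ≡ I (mod 10), carry-in 0) — take it, so V=4.
Step 3. [U] adding two 5-digit numbers gives at most 5+1 digits, and here it does — U is that final carry and must be 1, so U=1.
Step 4. [col 1: S + V ≡ I (mod 10)] from column 1 (S=6, V=4, carry-in 0, digits 1,4,6 already taken and all letters distinct): I must equal 0 ⇒ I=0.
Step 5. [col 2: L + R ≡ V (mod 10)] several values work for R in column 2 (L + R ≡ V (mod 10), carry-in 1); try R=5, so R=5.
Step 6. [col 2: L + R ≡ V (mod 10)] in column 2 we have L+R≡V with carry-in 1; given R=5, V=4 and digits 0,1,4,5,6 already taken and all letters distinct, that pins L to 8, so L=8.
Step 7. [col 4: U + B ≡ N (mod 10)] column 4: given U=1, carry-in 1, and digits 0,1,4,5,6,8 already taken and all letters distinct, U+B≡N (mod 10) forces N=9. So N=9.
Step 8. [col 4: U + B ≡ N (mod 10)] from column 4 (U=1, N=9, carry-in 1, digits 0,1,4,5,6,8,9 already taken and all letters distinct): B must equal 7. So B=7.

Answer: B=7, I=0, L=8, N=9, R=5, S=6, U=1, V=4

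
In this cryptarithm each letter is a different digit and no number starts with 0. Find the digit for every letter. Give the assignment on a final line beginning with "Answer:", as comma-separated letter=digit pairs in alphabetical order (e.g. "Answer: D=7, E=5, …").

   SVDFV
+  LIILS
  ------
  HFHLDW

Step 1. [H] H is the leading digit of a 6-digit sum of two 5-digit numbers; the final carry is exactly 1. So H=1.
Step 2. [col 1: V + S ≡ W (mod 10)] column 1 (V + S ≡ W (mod 10), carry-in 0) doesn't pin S yet; pick S=4 and continue, so S=4.
Step 3. [col 1: V + S ≡ W (mod 10)] W=0 is one option consistent with column 1 (V + S ≡ W (mod 10), carry-in 0) — take it. So W=0.
Step 4. [col 1: V + S ≡ W (mod 10)] column 1 reads V+S+carry(0)=W with S=4, W=0; with digits 0,1,4 already taken and all letters distinct, the only value for V is 6 ⇒ V=6.
Step 5. [col 2: F + L ≡ D (mod 10)] D=2 is one option consistent with column 2 (F + L ≡ D (mod 10), carry-in 1) — take it ⇒ D=2.
Step 6. [col 2: F + L ≡ D (mod 10)] L=8 is one option consistent with column 2 (F + L ≡ D (mod 10), carry-in 1) — take it ⇒ L=8.
Step 7. [col 2: F + L ≡ D (mod 10)] column 2 reads F+L+carry(1)=D with L=8, D=2; with digits 0,1,2,4,6,8 already taken and all letters distinct, the only value for F is 3, so F=3.
Step 8. [col 3: D + I ≡ L (mod 10)] column 3 reads D+I+carry(1)=L with D=2, L=8; with digits 0,1,2,3,4,6,8 already taken and all letters distinct, the only value for I is 5 ⇒ I=5.

Answer: D=2, F=3, H=1, I=5, L=8, S=4, V=6, W=0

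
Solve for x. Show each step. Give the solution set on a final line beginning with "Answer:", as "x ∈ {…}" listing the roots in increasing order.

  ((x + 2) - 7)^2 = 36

Step 1. [((x + 2) - 7)^2 = 36] LHS squared, RHS 36 ≥ 0: apply √ (±), so sqrt: (x + 2) - 7 = 6 or -6.
Step 2. [(x + 2) - 7 = 6 or -6] 7 comes off first (add 7), so sub: x + 2 = 13 or 1.
Step 3. [x + 2 = 13 or 1] +2 is outermost — subtract 2 both sides. So sub: x = 11 or -1.

Answer: x ∈ {-1, 11}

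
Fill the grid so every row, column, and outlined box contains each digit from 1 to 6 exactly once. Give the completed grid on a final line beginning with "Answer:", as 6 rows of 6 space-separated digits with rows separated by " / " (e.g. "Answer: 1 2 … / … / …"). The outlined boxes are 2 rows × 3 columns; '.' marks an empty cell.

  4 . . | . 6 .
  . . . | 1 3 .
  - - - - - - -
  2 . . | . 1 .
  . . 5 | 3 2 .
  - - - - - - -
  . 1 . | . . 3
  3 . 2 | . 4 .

Step 1. [r3c4∈{4,5,6}] across col 4, 4 lands solely at r3c4. So r3c4=4.
Step 2. [r4c6∈{6}] only 6 remains possible at r4c6, so r4c6=6.
Step 3. [r5c5∈{5}] only 5 remains possible at r5c5. So r5c5=5.
Step 4. [r5c1∈{6}] r5c1's peers cover all but 6, so r5c1=6.
Step 5. [r1c4∈{2,5}] across col 4, 5 lands solely at r1c4 ⇒ r1c4=5.
Step 6. [r2c3∈{6}] nothing but 6 survives at r2c3, so r2c3=6.
Step 7. [r1c6∈{2}] r1c6 is down to just 2. So r1c6=2.
Step 8. [r1c2∈{3}] only 3 remains possible at r1c2 ⇒ r1c2=3.
Step 9. [r2c1∈{5}] r2c1's peers cover all but 5 ⇒ r2c1=5.
Step 10. [r6c6∈{1}] r6c6's peers cover all but 1, so r6c6=1.
Step 11. [r4c1∈{1}] r4c1 is down to just 1. So r4c1=1.
Step 12. [r3c3∈{3}] r3c3 is down to just 3, so r3c3=3.
Step 13. [r2c2∈{2}] r2c2's peers cover all but 2. So r2c2=2.
Step 14. [r3c6∈{5}] r3c6's peers cover all but 5, so r3c6=5.
Step 15. [r2c6∈{4}] r2c6's peers cover all but 4. So r2c6=4.
Step 16. [r5c4∈{2}] only 2 remains possible at r5c4. So r5c4=2.
Step 17. [r1c3∈{1}] only 1 remains possible at r1c3. So r1c3=1.
Step 18. [r5c3∈{4}] nothing but 4 survives at r5c3. So r5c3=4.
Step 19. [r6c2∈{5}] nothing but 5 survives at r6c2, so r6c2=5.
Step 20. [r6c4∈{6}] only 6 remains possible at r6c4, so r6c4=6.
Step 21. [r3c2∈{6}] only 6 remains possible at r3c2 ⇒ r3c2=6.
Step 22. [r4c2∈{4}] only 4 remains possible at r4c2. So r4c2=4.

Answer: 4 3 1 5 6 2 / 5 2 6 1 3 4 / 2 6 3 4 1 5 / 1 4 5 3 2 6 / 6 1 4 2 5 3 / 3 5 2 6 4 1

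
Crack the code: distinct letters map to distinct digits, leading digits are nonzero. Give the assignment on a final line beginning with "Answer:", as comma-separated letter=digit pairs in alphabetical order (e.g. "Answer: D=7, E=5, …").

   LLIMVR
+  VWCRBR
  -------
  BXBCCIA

Step 1. [col 1: R + R ≡ A (mod 10)] no forcing yet in column 1 (carry-in 0); R=5 is free and consistent — try it ⇒ R=5.
Step 2. [B] adding two 6-digit numbers gives at most 6+1 digits, and here it does — B is that final carry and must be 1, so B=1.
Step 3. [col 1: R + R ≡ A (mod 10)] column 1 reads R+R+carry(0)=A with R=5; with digits 1,5 already taken and all letters distinct, the only value for A is 0. So A=0.
Step 4. [col 2: V + B ≡ I (mod 10)] column 2 (V + B ≡ I (mod 10), carry-in 1) doesn't pin V yet; pick V=7 and continue ⇒ V=7.
Step 5. [col 2: V + B ≡ I (mod 10)] from column 2 (V=7, B=1, carry-in 1, digits 0,1,5,7 already taken and all letters distinct): I must equal 9. So I=9.
Step 6. [col 3: M + R ≡ C (mod 10)] column 3 (M + R ≡ C (mod 10), carry-in 0) doesn't pin C yet; pick C=3 and continue. So C=3.
Step 7. [col 3: M + R ≡ C (mod 10)] column 3 reads M+R+carry(0)=C with R=5, C=3; with digits 0,1,3,5,7,9 already taken and all letters distinct, the only value for M is 8. So M=8.
Step 8. [col 5: L + W ≡ B (mod 10)] W=6 is one option consistent with column 5 (L + W ≡ B (mod 10), carry-in 1) — take it ⇒ W=6.
Step 9. [col 5: L + W ≡ B (mod 10)] column 5 reads L+W+carry(1)=B with W=6, B=1; with digits 0,1,3,5,6,7,8,9 already taken and all letters distinct, the only value for L is 4. So L=4.
Step 10. [col 6: L + V ≡ X (mod 10)] column 6 reads L+V+carry(1)=X with L=4, V=7; with digits 0,1,3,4,5,6,7,8,9 already taken and all letters distinct, the only value for X is 2. So X=2.

Answer: A=0, B=1, C=3, I=9, L=4, M=8, R=5, V=7, W=6, X=2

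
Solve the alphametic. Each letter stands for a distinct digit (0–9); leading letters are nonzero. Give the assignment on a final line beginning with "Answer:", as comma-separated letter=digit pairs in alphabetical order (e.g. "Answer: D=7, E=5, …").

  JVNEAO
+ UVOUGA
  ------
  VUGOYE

Step 1. [col 1: O + A ≡ E (mod 10)] column 1 (O + A ≡ E (mod 10), carry-in 0) doesn't pin A yet; pick A=3 and continue. So A=3.
Step 2. [col 1: O + A ≡ E (mod 10)] column 1 (O + A ≡ E (mod 10), carry-in 0) doesn't pin O yet; pick O=2 and continue ⇒ O=2.
Step 3. [col 1: O + A ≡ E (mod 10)] from column 1 (O=2, A=3, carry-in 0, digits 2,3 already taken and all letters distinct): E must equal 5. So E=5.
Step 4. [col 2: A + G ≡ Y (mod 10)] no forcing yet in column 2 (carry-in 0); Y=0 is free and consistent — try it, so Y=0.
Step 5. [col 2: A + G ≡ Y (mod 10)] column 2 reads A+G+carry(0)=Y with A=3, Y=0; with digits 0,2,3,5 already taken and all letters distinct, the only value for G is 7. So G=7.
Step 6. [col 3: E + U ≡ O (mod 10)] column 3 reads E+U+carry(1)=O with E=5, O=2; with digits 0,2,3,5,7 already taken and all letters distinct, the only value for U is 6. So U=6.
Step 7. [col 4: N + O ≡ G (mod 10)] in column 4 we have N+O≡G with carry-in 1; given O=2, G=7 and digits 0,2,3,5,6,7 already taken and all letters distinct, that pins N to 4. So N=4.
Step 8. [col 5: V + V ≡ U (mod 10)] column 5: given U=6, carry-in 0, and digits 0,2,3,4,5,6,7 already taken and all letters distinct, V+V≡U (mod 10) forces V=8, so V=8.
Step 9. [col 6: J + U ≡ V (mod 10)] from column 6 (U=6, V=8, carry-in 1, digits 0,2,3,4,5,6,7,8 already taken and all letters distinct): J must equal 1 ⇒ J=1.

Answer: A=3, E=5, G=7, J=1, N=4, O=2, U=6, V=8, Y=0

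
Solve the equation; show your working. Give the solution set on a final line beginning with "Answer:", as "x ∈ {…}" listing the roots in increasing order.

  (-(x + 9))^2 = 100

Step 1. [(-(x + 9))^2 = 100] 100 ≥ 0, LHS is (·)² — take ±√. So sqrt: -(x + 9) = 10 or -10.
Step 2. [-(x + 9) = 10 or -10] LHS negated; negate both sides ⇒ neg: x + 9 = -10 or 10.
Step 3. [x + 9 = -10 or 10] subtract 9: x sits inside (… + 9), so sub: x = -19 or 1.

Answer: x ∈ {-19, 1}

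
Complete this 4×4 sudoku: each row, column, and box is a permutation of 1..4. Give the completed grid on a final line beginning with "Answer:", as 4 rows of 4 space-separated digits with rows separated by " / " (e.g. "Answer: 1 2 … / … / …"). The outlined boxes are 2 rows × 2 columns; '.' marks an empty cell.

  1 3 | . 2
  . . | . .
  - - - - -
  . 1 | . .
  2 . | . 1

Step 1. [r1c3∈{4}] r1c3's peers cover all but 4, so r1c3=4.
Step 2. [r3c1∈{3,4}] r3c1 is the only open cell in col 1 admitting 3, so r3c1=3.
Step 3. [r2c4∈{3}] r2c4 has the single candidate 3, so r2c4=3.
Step 4. [r2c2∈{2,4}] r2c2 is the only open cell in row 2 admitting 2. So r2c2=2.
Step 5. [r4c3∈{3}] r4c3 has the single candidate 3. So r4c3=3.
Step 6. [r3c3∈{2}] nothing but 2 survives at r3c3, so r3c3=2.
Step 7. [r4c2∈{4}] r4c2's peers cover all but 4, so r4c2=4.
Step 8. [r2c3∈{1}] r2c3 is down to just 1 ⇒ r2c3=1.
Step 9. [r2c1∈{4}] r2c1 is down to just 4, so r2c1=4.
Step 10. [r3c4∈{4}] r3c4 is down to just 4, so r3c4=4.

Answer: 1 3 4 2 / 4 2 1 3 / 3 1 2 4 / 2 4 3 1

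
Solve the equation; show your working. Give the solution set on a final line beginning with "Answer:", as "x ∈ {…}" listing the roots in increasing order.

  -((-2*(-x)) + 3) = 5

Step 1. [-((-2*(-x)) + 3) = 5] LHS negated; negate both sides, so neg: (-2*(-x)) + 3 = -5.
Step 2. [(-2*(-x)) + 3 = -5] 3 comes off first (subtract 3) ⇒ sub: -2*(-x) = -8.
Step 3. [-2*(-x) = -8] LHS = -2·(…); ÷-2 both sides. So div: -x = 4.
Step 4. [-x = 4] leading − — multiply by −1, so neg: x = -4.

Answer: x ∈ {-4}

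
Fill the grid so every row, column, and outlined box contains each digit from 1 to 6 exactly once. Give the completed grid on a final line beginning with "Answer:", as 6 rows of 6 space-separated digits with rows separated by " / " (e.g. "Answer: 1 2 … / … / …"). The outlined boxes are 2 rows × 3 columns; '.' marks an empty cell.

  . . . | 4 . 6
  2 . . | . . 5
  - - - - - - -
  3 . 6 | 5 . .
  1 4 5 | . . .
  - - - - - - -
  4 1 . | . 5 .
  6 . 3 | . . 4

Step 1. [r1c5∈{1,2,3}] 2 has one home in row 1: r1c5, so r1c5=2.
Step 2. [r5c4∈{2,3,6}] 6 has one home in row 5: r5c4 ⇒ r5c4=6.
Step 3. [r6c5∈{1}] r6c5 is down to just 1, so r6c5=1.
Step 4. [r6c4∈{2}] r6c4 has the single candidate 2 ⇒ r6c4=2.
Step 5. [r2c5∈{3}] nothing but 3 survives at r2c5. So r2c5=3.
Step 6. [r4c6∈{2,3}] r4c6 is the only open cell in row 4 admitting 2. So r4c6=2.
Step 7. [r1c1∈{5}] nothing but 5 survives at r1c1. So r1c1=5.
Step 8. [r2c4∈{1}] r2c4 is down to just 1. So r2c4=1.
Step 9. [r2c3∈{4}] nothing but 4 survives at r2c3. So r2c3=4.
Step 10. [r6c2∈{5}] r6c2 is down to just 5. So r6c2=5.
Step 11. [r5c6∈{3}] nothing but 3 survives at r5c6, so r5c6=3.
Step 12. [r2c2∈{6}] r2c2 has the single candidate 6 ⇒ r2c2=6.
Step 13. [r4c5∈{6}] r4c5 is down to just 6, so r4c5=6.
Step 14. [r3c5∈{4}] r3c5 has the single candidate 4. So r3c5=4.
Step 15. [r3c6∈{1}] r3c6 is down to just 1, so r3c6=1.
Step 16. [r1c2∈{3}] r1c2's peers cover all but 3, so r1c2=3.
Step 17. [r3c2∈{2}] r3c2 is down to just 2 ⇒ r3c2=2.
Step 18. [r4c4∈{3}] r4c4 is down to just 3. So r4c4=3.
Step 19. [r5c3∈{2}] r5c3 is down to just 2, so r5c3=2.
Step 20. [r1c3∈{1}] r1c3's peers cover all but 1, so r1c3=1.

Answer: 5 3 1 4 2 6 / 2 6 4 1 3 5 / 3 2 6 5 4 1 / 1 4 5 3 6 2 / 4 1 2 6 5 3 / 6 5 3 2 1 4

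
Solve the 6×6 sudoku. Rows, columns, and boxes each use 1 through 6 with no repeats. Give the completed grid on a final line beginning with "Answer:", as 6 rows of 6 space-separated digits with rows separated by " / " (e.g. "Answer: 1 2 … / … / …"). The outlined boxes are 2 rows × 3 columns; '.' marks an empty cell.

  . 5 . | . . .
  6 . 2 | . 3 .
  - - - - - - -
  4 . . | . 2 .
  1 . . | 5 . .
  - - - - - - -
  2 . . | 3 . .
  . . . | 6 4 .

Step 1. [r4c5∈{6}] r4c5 is down to just 6. So r4c5=6.
Step 2. [r4c3∈{3}] r4c3's peers cover all but 3 ⇒ r4c3=3.
Step 3. [r1c5∈{1}] r1c5 has the single candidate 1, so r1c5=1.
Step 4. [r2c4∈{4}] r2c4 has the single candidate 4, so r2c4=4.
Step 5. [r6c1∈{3,5}] in col 1, 5 fits only at r6c1, so r6c1=5.
Step 6. [r6c3∈{1}] r6c3 is down to just 1 ⇒ r6c3=1.
Step 7. [r5c2∈{4,6}] across col 2, 4 lands solely at r5c2, so r5c2=4.
Step 8. [r5c6∈{1,5}] in row 5, 1 fits only at r5c6 ⇒ r5c6=1.
Step 9. [r3c2∈{6}] nothing but 6 survives at r3c2. So r3c2=6.
Step 10. [r6c6∈{2}] r6c6's peers cover all but 2. So r6c6=2.
Step 11. [r4c6∈{4}] r4c6 is down to just 4. So r4c6=4.
Step 12. [r1c4∈{2}] r1c4 has the single candidate 2. So r1c4=2.
Step 13. [r3c6∈{3}] only 3 remains possible at r3c6. So r3c6=3.
Step 14. [r1c6∈{6}] only 6 remains possible at r1c6, so r1c6=6.
Step 15. [r3c3∈{5}] r3c3 is down to just 5, so r3c3=5.
Step 16. [r2c6∈{5}] only 5 remains possible at r2c6, so r2c6=5.
Step 17. [r4c2∈{2}] r4c2 has the single candidate 2. So r4c2=2.
Step 18. [r5c3∈{6}] r5c3 has the single candidate 6. So r5c3=6.
Step 19. [r2c2∈{1}] only 1 remains possible at r2c2 ⇒ r2c2=1.
Step 20. [r5c5∈{5}] nothing but 5 survives at r5c5 ⇒ r5c5=5.
Step 21. [r6c2∈{3}] r6c2 has the single candidate 3, so r6c2=3.
Step 22. [r1c1∈{3}] r1c1 has the single candidate 3. So r1c1=3.
Step 23. [r3c4∈{1}] r3c4 has the single candidate 1, so r3c4=1.
Step 24. [r1c3∈{4}] r1c3 has the single candidate 4. So r1c3=4.

Answer: 3 5 4 2 1 6 / 6 1 2 4 3 5 / 4 6 5 1 2 3 / 1 2 3 5 6 4 / 2 4 6 3 5 1 / 5 3 1 6 4 2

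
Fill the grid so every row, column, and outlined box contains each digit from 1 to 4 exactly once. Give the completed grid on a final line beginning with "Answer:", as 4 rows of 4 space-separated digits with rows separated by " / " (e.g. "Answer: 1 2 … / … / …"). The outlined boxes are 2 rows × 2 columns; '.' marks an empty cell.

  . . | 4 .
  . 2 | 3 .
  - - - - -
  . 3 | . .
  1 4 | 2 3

Step 1. [r2c4∈{1}] r2c4's peers cover all but 1 ⇒ r2c4=1.
Step 2. [r1c2∈{1}] r1c2 has the single candidate 1. So r1c2=1.
Step 3. [r3c1∈{2}] r3c1 has the single candidate 2. So r3c1=2.
Step 4. [r1c1∈{3}] r1c1 is down to just 3. So r1c1=3.
Step 5. [r1c4∈{2}] r1c4 has the single candidate 2, so r1c4=2.
Step 6. [r3c3∈{1}] r3c3 is down to just 1, so r3c3=1.
Step 7. [r3c4∈{4}] r3c4 is down to just 4 ⇒ r3c4=4.
Step 8. [r2c1∈{4}] r2c1's peers cover all but 4 ⇒ r2c1=4.

Answer: 3 1 4 2 / 4 2 3 1 / 2 3 1 4 / 1 4 2 3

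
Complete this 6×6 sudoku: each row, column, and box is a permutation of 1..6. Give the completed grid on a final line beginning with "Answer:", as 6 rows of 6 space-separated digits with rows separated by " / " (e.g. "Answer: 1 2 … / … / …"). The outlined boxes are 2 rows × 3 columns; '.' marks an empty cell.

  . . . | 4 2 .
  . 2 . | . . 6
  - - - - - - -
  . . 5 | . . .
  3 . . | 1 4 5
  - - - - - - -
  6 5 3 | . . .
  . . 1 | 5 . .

Step 1. [r3c4∈{2,3,6}] 6 has one home in col 4: r3c4. So r3c4=6.
Step 2. [r3c6∈{2,3}] across box 4, 2 lands solely at r3c6, so r3c6=2.
Step 3. [r1c2∈{1,3,6}] r1c2 is the only open cell in col 2 admitting 3. So r1c2=3.
Step 4. [r2c5∈{1,3,5}] in col 5, 5 fits only at r2c5, so r2c5=5.
Step 5. [r2c1∈{1,4}] row 2 places 1 nowhere but r2c1. So r2c1=1.
Step 6. [r6c2∈{4}] r6c2 is down to just 4. So r6c2=4.
Step 7. [r4c3∈{2,6}] across row 4, 2 lands solely at r4c3 ⇒ r4c3=2.
Step 8. [r5c6∈{1,4}] across row 5, 4 lands solely at r5c6. So r5c6=4.
Step 9. [r6c5∈{3,6}] r6c5 is the only open cell in row 6 admitting 6, so r6c5=6.
Step 10. [r3c2∈{1}] only 1 remains possible at r3c2, so r3c2=1.
Step 11. [r4c2∈{6}] r4c2's peers cover all but 6. So r4c2=6.
Step 12. [r3c5∈{3}] r3c5 is down to just 3. So r3c5=3.
Step 13. [r2c3∈{4}] r2c3's peers cover all but 4. So r2c3=4.
Step 14. [r5c4∈{2}] r5c4 has the single candidate 2 ⇒ r5c4=2.
Step 15. [r5c5∈{1}] only 1 remains possible at r5c5, so r5c5=1.
Step 16. [r3c1∈{4}] nothing but 4 survives at r3c1 ⇒ r3c1=4.
Step 17. [r1c3∈{6}] r1c3 has the single candidate 6, so r1c3=6.
Step 18. [r1c6∈{1}] only 1 remains possible at r1c6. So r1c6=1.
Step 19. [r6c6∈{3}] r6c6 has the single candidate 3. So r6c6=3.
Step 20. [r1c1∈{5}] only 5 remains possible at r1c1 ⇒ r1c1=5.
Step 21. [r6c1∈{2}] r6c1's peers cover all but 2. So r6c1=2.
Step 22. [r2c4∈{3}] r2c4 is down to just 3, so r2c4=3.

Answer: 5 3 6 4 2 1 / 1 2 4 3 5 6 / 4 1 5 6 3 2 / 3 6 2 1 4 5 / 6 5 3 2 1 4 / 2 4 1 5 6 3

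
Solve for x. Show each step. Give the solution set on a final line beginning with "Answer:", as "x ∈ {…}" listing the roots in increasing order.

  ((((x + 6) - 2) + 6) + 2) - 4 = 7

Step 1. [((((x + 6) - 2) + 6) + 2) - 4 = 7] peel the -4: add 4 from each side ⇒ sub: (((x + 6) - 2) + 6) + 2 = 11.
Step 2. [(((x + 6) - 2) + 6) + 2 = 11] the outer +2 inverts by subtracting 2 ⇒ sub: ((x + 6) - 2) + 6 = 9.
Step 3. [((x + 6) - 2) + 6 = 9] peel the +6: subtract 6 from each side, so sub: (x + 6) - 2 = 3.
Step 4. [(x + 6) - 2 = 3] add 2: x sits inside (… - 2). So sub: x + 6 = 5.
Step 5. [x + 6 = 5] the outer +6 inverts by subtracting 6. So sub: x = -1.

Answer: x ∈ {-1}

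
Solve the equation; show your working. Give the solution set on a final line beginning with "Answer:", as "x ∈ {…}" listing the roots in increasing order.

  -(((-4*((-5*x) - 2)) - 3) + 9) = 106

Step 1. [-(((-4*((-5*x) - 2)) - 3) + 9) = 106] leading − — multiply by −1. So neg: ((-4*((-5*x) - 2)) - 3) + 9 = -106.
Step 2. [((-4*((-5*x) - 2)) - 3) + 9 = -106] the outer +9 inverts by subtracting 9. So sub: (-4*((-5*x) - 2)) - 3 = -115.
Step 3. [(-4*((-5*x) - 2)) - 3 = -115] 3 comes off first (add 3) ⇒ sub: -4*((-5*x) - 2) = -112.
Step 4. [-4*((-5*x) - 2) = -112] LHS = -4·(…); ÷-4 both sides, so div: (-5*x) - 2 = 28.
Step 5. [(-5*x) - 2 = 28] the outer -2 inverts by adding 2 ⇒ sub: -5*x = 30.
Step 6. [-5*x = 30] -5·(inner) — divide through by -5. So div: x = -6.

Answer: x ∈ {-6}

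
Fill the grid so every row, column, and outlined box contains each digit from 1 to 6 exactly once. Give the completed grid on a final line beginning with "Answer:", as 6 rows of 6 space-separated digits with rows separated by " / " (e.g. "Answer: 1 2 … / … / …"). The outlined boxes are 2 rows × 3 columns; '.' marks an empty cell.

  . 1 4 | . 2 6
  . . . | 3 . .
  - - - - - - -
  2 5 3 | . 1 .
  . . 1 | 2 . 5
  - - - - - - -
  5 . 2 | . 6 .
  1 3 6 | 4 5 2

Step 1. [r4c1∈{4,6}] col 1 places 4 nowhere but r4c1. So r4c1=4.
Step 2. [r2c6∈{1,4}] across row 2, 1 lands solely at r2c6. So r2c6=1.
Step 3. [r2c1∈{6}] only 6 remains possible at r2c1 ⇒ r2c1=6.
Step 4. [r5c4∈{1}] r5c4 is down to just 1. So r5c4=1.
Step 5. [r5c2∈{4}] only 4 remains possible at r5c2. So r5c2=4.
Step 6. [r1c1∈{3}] r1c1 has the single candidate 3 ⇒ r1c1=3.
Step 7. [r2c5∈{4}] nothing but 4 survives at r2c5, so r2c5=4.
Step 8. [r3c6∈{4}] r3c6's peers cover all but 4. So r3c6=4.
Step 9. [r3c4∈{6}] r3c4 has the single candidate 6, so r3c4=6.
Step 10. [r4c2∈{6}] r4c2 has the single candidate 6 ⇒ r4c2=6.
Step 11. [r2c3∈{5}] r2c3's peers cover all but 5. So r2c3=5.
Step 12. [r1c4∈{5}] r1c4's peers cover all but 5. So r1c4=5.
Step 13. [r4c5∈{3}] r4c5 is down to just 3, so r4c5=3.
Step 14. [r5c6∈{3}] r5c6 is down to just 3. So r5c6=3.
Step 15. [r2c2∈{2}] r2c2's peers cover all but 2 ⇒ r2c2=2.

Answer: 3 1 4 5 2 6 / 6 2 5 3 4 1 / 2 5 3 6 1 4 / 4 6 1 2 3 5 / 5 4 2 1 6 3 / 1 3 6 4 5 2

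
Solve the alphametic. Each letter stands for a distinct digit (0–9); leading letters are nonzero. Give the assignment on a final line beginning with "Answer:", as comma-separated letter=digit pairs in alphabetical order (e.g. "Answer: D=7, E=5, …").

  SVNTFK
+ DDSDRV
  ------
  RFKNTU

Step 1. [col 1: K + V ≡ U (mod 10)] several values work for V in column 1 (K + V ≡ U (mod 10), carry-in 0); try V=9, so V=9.
Step 2. [col 1: K + V ≡ U (mod 10)] column 1 (K + V ≡ U (mod 10), carry-in 0) doesn't pin U yet; pick U=7 and continue ⇒ U=7.
Step 3. [col 1: K + V ≡ U (mod 10)] column 1: given V=9, U=7, carry-in 0, and digits 7,9 already taken and all letters distinct, K+V≡U (mod 10) forces K=8, so K=8.
Step 4. [col 2: F + R ≡ T (mod 10)] column 2 (F + R ≡ T (mod 10), carry-in 1) doesn't pin R yet; pick R=4 and continue. So R=4.
Step 5. [col 2: F + R ≡ T (mod 10)] column 2 (F + R ≡ T (mod 10), carry-in 1) doesn't pin T yet; pick T=5 and continue. So T=5.
Step 6. [col 2: F + R ≡ T (mod 10)] column 2: given R=4, T=5, carry-in 1, and digits 4,5,7,8,9 already taken and all letters distinct, F+R≡T (mod 10) forces F=0. So F=0.
Step 7. [col 3: T + D ≡ N (mod 10)] N=6 is one option consistent with column 3 (T + D ≡ N (mod 10), carry-in 0) — take it, so N=6.
Step 8. [col 3: T + D ≡ N (mod 10)] in column 3 we have T+D≡N with carry-in 0; given T=5, N=6 and digits 0,4,5,6,7,8,9 already taken and all letters distinct, that pins D to 1. So D=1.
Step 9. [col 4: N + S ≡ K (mod 10)] from column 4 (N=6, K=8, carry-in 0, digits 0,1,4,5,6,7,8,9 already taken and all letters distinct): S must equal 2 ⇒ S=2.

Answer: D=1, F=0, K=8, N=6, R=4, S=2, T=5, U=7, V=9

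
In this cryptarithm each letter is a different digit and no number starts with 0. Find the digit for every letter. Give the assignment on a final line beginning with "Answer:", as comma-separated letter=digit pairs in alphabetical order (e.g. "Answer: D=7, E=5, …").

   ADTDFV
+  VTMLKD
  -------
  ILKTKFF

Step 1. [I] I is the leading digit of a 7-digit sum of two 6-digit numbers; the final carry is exactly 1 ⇒ I=1.
Step 2. [col 1: V + D ≡ F (mod 10)] F=2 is one option consistent with column 1 (V + D ≡ F (mod 10), carry-in 0) — take it. So F=2.
Step 3. [col 1: V + D ≡ F (mod 10)] several values work for V in column 1 (V + D ≡ F (mod 10), carry-in 0); try V=7. So V=7.
Step 4. [col 1: V + D ≡ F (mod 10)] from column 1 (V=7, F=2, carry-in 0, digits 1,2,7 already taken and all letters distinct): D must equal 5. So D=5.
Step 5. [col 2: F + K ≡ F (mod 10)] in column 2 we have F+K≡F with carry-in 1; given F=2 and digits 1,2,5,7 already taken and all letters distinct, that pins K to 9, so K=9.
Step 6. [col 3: D + L ≡ K (mod 10)] column 3 reads D+L+carry(1)=K with D=5, K=9; with digits 1,2,5,7,9 already taken and all letters distinct, the only value for L is 3 ⇒ L=3.
Step 7. [col 4: T + M ≡ T (mod 10)] column 4 reads T+M+carry(0)=T with nothing yet; with digits 1,2,3,5,7,9 already taken and all letters distinct, the only value for M is 0, so M=0.
Step 8. [col 4: T + M ≡ T (mod 10)] several values work for T in column 4 (T + M ≡ T (mod 10), carry-in 0); try T=4 ⇒ T=4.
Step 9. [col 6: A + V ≡ L (mod 10)] column 6: given V=7, L=3, carry-in 0, and digits 0,1,2,3,4,5,7,9 already taken and all letters distinct, A+V≡L (mod 10) forces A=6, so A=6.

Answer: A=6, D=5, F=2, I=1, K=9, L=3, M=0, T=4, V=7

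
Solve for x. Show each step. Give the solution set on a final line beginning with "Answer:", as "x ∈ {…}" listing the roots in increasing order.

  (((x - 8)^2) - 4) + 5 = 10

Step 1. [(((x - 8)^2) - 4) + 5 = 10] peel the +5: subtract 5 from each side. So sub: ((x - 8)^2) - 4 = 5.
Step 2. [((x - 8)^2) - 4 = 5] -4 is outermost — add 4 both sides. So sub: (x - 8)^2 = 9.
Step 3. [(x - 8)^2 = 9] 9 ≥ 0, LHS is (·)² — take ±√. So sqrt: x - 8 = 3 or -3.
Step 4. [x - 8 = 3 or -3] add 8: x sits inside (… - 8) ⇒ sub: x = 11 or 5.

Answer: x ∈ {5, 11}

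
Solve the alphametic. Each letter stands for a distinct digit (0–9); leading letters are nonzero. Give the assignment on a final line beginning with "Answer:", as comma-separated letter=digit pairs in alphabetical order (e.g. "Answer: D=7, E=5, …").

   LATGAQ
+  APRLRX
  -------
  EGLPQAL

Step 1. [col 1: Q + X ≡ L (mod 10)] no forcing yet in column 1 (carry-in 0); Q=6 is free and consistent — try it. So Q=6.
Step 2. [col 1: Q + X ≡ L (mod 10)] L=3 is one option consistent with column 1 (Q + X ≡ L (mod 10), carry-in 0) — take it. So L=3.
Step 3. [E] the sum has 7 digits but both addends have 6; that extra leading digit E is the final carry, namely 1 ⇒ E=1.
Step 4. [col 1: Q + X ≡ L (mod 10)] column 1: given Q=6, L=3, carry-in 0, and digits 1,3,6 already taken and all letters distinct, Q+X≡L (mod 10) forces X=7 ⇒ X=7.
Step 5. [col 2: A + R ≡ A (mod 10)] from column 2 (nothing yet, carry-in 1, digits 1,3,6,7 already taken and all letters distinct): R must equal 9. So R=9.
Step 6. [col 2: A + R ≡ A (mod 10)] several values work for A in column 2 (A + R ≡ A (mod 10), carry-in 1); try A=8 ⇒ A=8.
Step 7. [col 3: G + L ≡ Q (mod 10)] from column 3 (L=3, Q=6, carry-in 1, digits 1,3,6,7,8,9 already taken and all letters distinct): G must equal 2, so G=2.
Step 8. [col 4: T + R ≡ P (mod 10)] in column 4 we have T+R≡P with carry-in 0; given R=9 and digits 1,2,3,6,7,8,9 already taken and all letters distinct, that pins T to 5 ⇒ T=5.
Step 9. [col 4: T + R ≡ P (mod 10)] from column 4 (T=5, R=9, carry-in 0, digits 1,2,3,5,6,7,8,9 already taken and all letters distinct): P must equal 4, so P=4.

Answer: A=8, E=1, G=2, L=3, P=4, Q=6, R=9, T=5, X=7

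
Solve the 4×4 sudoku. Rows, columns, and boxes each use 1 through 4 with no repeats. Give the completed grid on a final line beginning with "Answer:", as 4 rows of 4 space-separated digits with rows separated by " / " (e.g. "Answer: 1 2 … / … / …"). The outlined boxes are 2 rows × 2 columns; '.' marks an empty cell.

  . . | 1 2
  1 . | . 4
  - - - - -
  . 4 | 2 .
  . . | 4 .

Step 1. [r3c1∈{3}] only 3 remains possible at r3c1. So r3c1=3.
Step 2. [r2c2∈{2,3}] row 2 places 2 nowhere but r2c2 ⇒ r2c2=2.
Step 3. [r3c4∈{1}] r3c4 has the single candidate 1, so r3c4=1.
Step 4. [r1c1∈{4}] only 4 remains possible at r1c1, so r1c1=4.
Step 5. [r4c1∈{2}] r4c1 has the single candidate 2 ⇒ r4c1=2.
Step 6. [r1c2∈{3}] r1c2's peers cover all but 3 ⇒ r1c2=3.
Step 7. [r4c2∈{1}] only 1 remains possible at r4c2, so r4c2=1.
Step 8. [r2c3∈{3}] r2c3's peers cover all but 3. So r2c3=3.
Step 9. [r4c4∈{3}] r4c4 has the single candidate 3, so r4c4=3.

Answer: 4 3 1 2 / 1 2 3 4 / 3 4 2 1 / 2 1 4 3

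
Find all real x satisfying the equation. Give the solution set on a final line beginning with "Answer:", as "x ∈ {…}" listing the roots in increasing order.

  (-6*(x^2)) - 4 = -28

Step 1. [(-6*(x^2)) - 4 = -28] peel the -4: add 4 from each side ⇒ sub: -6*(x^2) = -24.
Step 2. [-6*(x^2) = -24] LHS = -6·(…); ÷-6 both sides, so div: x^2 = 4.
Step 3. [x^2 = 4] √ both sides: 4 ≥ 0 gives two branches. So sqrt: x = 2 or -2.

Answer: x ∈ {-2, 2}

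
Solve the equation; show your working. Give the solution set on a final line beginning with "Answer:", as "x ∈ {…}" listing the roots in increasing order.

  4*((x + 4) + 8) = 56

Step 1. [4*((x + 4) + 8) = 56] 4 out front; divide by 4, so div: (x + 4) + 8 = 14.
Step 2. [(x + 4) + 8 = 14] peel the +8: subtract 8 from each side. So sub: x + 4 = 6.
Step 3. [x + 4 = 6] 4 comes off first (subtract 4) ⇒ sub: x = 2.

Answer: x ∈ {2}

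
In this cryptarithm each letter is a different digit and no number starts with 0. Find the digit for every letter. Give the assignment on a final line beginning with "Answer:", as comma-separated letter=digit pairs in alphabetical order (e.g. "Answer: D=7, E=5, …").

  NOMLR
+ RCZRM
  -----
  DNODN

Step 1. [col 1: R + M ≡ N (mod 10)] several values work for M in column 1 (R + M ≡ N (mod 10), carry-in 0); try M=1. So M=1.
Step 2. [col 1: R + M ≡ N (mod 10)] no forcing yet in column 1 (carry-in 0); N=3 is free and consistent — try it. So N=3.
Step 3. [col 1: R + M ≡ N (mod 10)] column 1: given M=1, N=3, carry-in 0, and digits 1,3 already taken and all letters distinct, R+M≡N (mod 10) forces R=2 ⇒ R=2.
Step 4. [col 2: L + R ≡ D (mod 10)] column 2 (L + R ≡ D (mod 10), carry-in 0) doesn't pin D yet; pick D=6 and continue, so D=6.
Step 5. [col 2: L + R ≡ D (mod 10)] column 2: given R=2, D=6, carry-in 0, and digits 1,2,3,6 already taken and all letters distinct, L+R≡D (mod 10) forces L=4. So L=4.
Step 6. [col 3: M + Z ≡ O (mod 10)] no forcing yet in column 3 (carry-in 0); O=8 is free and consistent — try it ⇒ O=8.
Step 7. [col 3: M + Z ≡ O (mod 10)] column 3 reads M+Z+carry(0)=O with M=1, O=8; with digits 1,2,3,4,6,8 already taken and all letters distinct, the only value for Z is 7. So Z=7.
Step 8. [col 4: O + C ≡ N (mod 10)] from column 4 (O=8, N=3, carry-in 0, digits 1,2,3,4,6,7,8 already taken and all letters distinct): C must equal 5 ⇒ C=5.

Answer: C=5, D=6, L=4, M=1, N=3, O=8, R=2, Z=7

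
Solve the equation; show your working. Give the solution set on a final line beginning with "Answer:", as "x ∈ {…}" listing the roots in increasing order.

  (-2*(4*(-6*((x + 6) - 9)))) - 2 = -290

Step 1. [(-2*(4*(-6*((x + 6) - 9)))) - 2 = -290] -2 | LHS and -2 | -290: pull -2 out, so factor: (4*(-6*((x + 6) - 9))) + 1 = 145.
Step 2. [(4*(-6*((x + 6) - 9))) + 1 = 145] +1 is outermost — subtract 1 both sides. So sub: 4*(-6*((x + 6) - 9)) = 144.
Step 3. [4*(-6*((x + 6) - 9)) = 144] 4 out front; divide by 4 ⇒ div: -6*((x + 6) - 9) = 36.
Step 4. [-6*((x + 6) - 9) = 36] -6·(inner) — divide through by -6, so div: (x + 6) - 9 = -6.
Step 5. [(x + 6) - 9 = -6] add 9: x sits inside (… - 9). So sub: x + 6 = 3.
Step 6. [x + 6 = 3] 6 comes off first (subtract 6), so sub: x = -3.

Answer: x ∈ {-3}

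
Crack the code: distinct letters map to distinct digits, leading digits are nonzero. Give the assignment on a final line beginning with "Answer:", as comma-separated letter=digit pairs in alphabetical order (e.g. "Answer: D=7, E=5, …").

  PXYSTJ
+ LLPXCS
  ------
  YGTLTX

Step 1. [col 1: J + S ≡ X (mod 10)] no forcing yet in column 1 (carry-in 0); X=7 is free and consistent — try it. So X=7.
Step 2. [col 1: J + S ≡ X (mod 10)] column 1 (J + S ≡ X (mod 10), carry-in 0) doesn't pin J yet; pick J=3 and continue. So J=3.
Step 3. [col 1: J + S ≡ X (mod 10)] column 1: given J=3, X=7, carry-in 0, and digits 3,7 already taken and all letters distinct, J+S≡X (mod 10) forces S=4 ⇒ S=4.
Step 4. [col 2: T + C ≡ T (mod 10)] column 2: given nothing yet, carry-in 0, and digits 3,4,7 already taken and all letters distinct, T+C≡T (mod 10) forces C=0. So C=0.
Step 5. [col 2: T + C ≡ T (mod 10)] T=2 is one option consistent with column 2 (T + C ≡ T (mod 10), carry-in 0) — take it, so T=2.
Step 6. [col 3: S + X ≡ L (mod 10)] from column 3 (S=4, X=7, carry-in 0, digits 0,2,3,4,7 already taken and all letters distinct): L must equal 1. So L=1.
Step 7. [col 4: Y + P ≡ T (mod 10)] several values work for Y in column 4 (Y + P ≡ T (mod 10), carry-in 1); try Y=6 ⇒ Y=6.
Step 8. [col 4: Y + P ≡ T (mod 10)] column 4 reads Y+P+carry(1)=T with Y=6, T=2; with digits 0,1,2,3,4,6,7 already taken and all letters distinct, the only value for P is 5. So P=5.
Step 9. [col 5: X + L ≡ G (mod 10)] in column 5 we have X+L≡G with carry-in 1; given X=7, L=1 and digits 0,1,2,3,4,5,6,7 already taken and all letters distinct, that pins G to 9 ⇒ G=9.

Answer: C=0, G=9, J=3, L=1, P=5, S=4, T=2, X=7, Y=6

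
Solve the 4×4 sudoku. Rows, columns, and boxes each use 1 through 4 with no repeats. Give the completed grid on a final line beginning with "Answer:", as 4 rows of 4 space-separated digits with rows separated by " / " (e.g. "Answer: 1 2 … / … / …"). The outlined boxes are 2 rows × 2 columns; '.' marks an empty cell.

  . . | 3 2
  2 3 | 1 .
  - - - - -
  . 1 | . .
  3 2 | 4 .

Step 1. [r1c1∈{1,4}] r1c1 is the only open cell in row 1 admitting 1. So r1c1=1.
Step 2. [r2c4∈{4}] r2c4 has the single candidate 4. So r2c4=4.
Step 3. [r3c1∈{4}] r3c1 is down to just 4. So r3c1=4.
Step 4. [r3c3∈{2}] r3c3 has the single candidate 2 ⇒ r3c3=2.
Step 5. [r3c4∈{3}] r3c4 has the single candidate 3 ⇒ r3c4=3.
Step 6. [r4c4∈{1}] only 1 remains possible at r4c4, so r4c4=1.
Step 7. [r1c2∈{4}] r1c2 has the single candidate 4. So r1c2=4.

Answer: 1 4 3 2 / 2 3 1 4 / 4 1 2 3 / 3 2 4 1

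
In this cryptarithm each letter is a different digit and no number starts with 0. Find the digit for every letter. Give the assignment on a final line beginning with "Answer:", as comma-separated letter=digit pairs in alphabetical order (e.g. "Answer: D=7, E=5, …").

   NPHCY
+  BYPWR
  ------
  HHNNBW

Step 1. [H] H is the leading digit of a 6-digit sum of two 5-digit numbers; the final carry is exactly 1, so H=1.
Step 2. [col 1: Y + R ≡ W (mod 10)] column 1 (Y + R ≡ W (mod 10), carry-in 0) doesn't pin Y yet; pick Y=2 and continue. So Y=2.
Step 3. [col 1: Y + R ≡ W (mod 10)] no forcing yet in column 1 (carry-in 0); W=9 is free and consistent — try it, so W=9.
Step 4. [col 1: Y + R ≡ W (mod 10)] column 1: given Y=2, W=9, carry-in 0, and digits 1,2,9 already taken and all letters distinct, Y+R≡W (mod 10) forces R=7 ⇒ R=7.
Step 5. [col 2: C + W ≡ B (mod 10)] C=4 is one option consistent with column 2 (C + W ≡ B (mod 10), carry-in 0) — take it, so C=4.
Step 6. [col 2: C + W ≡ B (mod 10)] in column 2 we have C+W≡B with carry-in 0; given C=4, W=9 and digits 1,2,4,7,9 already taken and all letters distinct, that pins B to 3. So B=3.
Step 7. [col 3: H + P ≡ N (mod 10)] N=8 is one option consistent with column 3 (H + P ≡ N (mod 10), carry-in 1) — take it ⇒ N=8.
Step 8. [col 3: H + P ≡ N (mod 10)] column 3 reads H+P+carry(1)=N with H=1, N=8; with digits 1,2,3,4,7,8,9 already taken and all letters distinct, the only value for P is 6, so P=6.

Answer: B=3, C=4, H=1, N=8, P=6, R=7, W=9, Y=2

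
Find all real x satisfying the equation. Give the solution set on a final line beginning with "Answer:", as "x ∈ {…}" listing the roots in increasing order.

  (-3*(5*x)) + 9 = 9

Step 1. [(-3*(5*x)) + 9 = 9] subtract 9: x sits inside (… + 9) ⇒ sub: -3*(5*x) = 0.
Step 2. [-3*(5*x) = 0] LHS = -3·(…); ÷-3 both sides, so div: 5*x = 0.
Step 3. [5*x = 0] 5·(inner) — divide through by 5, so div: x = 0.

Answer: x ∈ {0}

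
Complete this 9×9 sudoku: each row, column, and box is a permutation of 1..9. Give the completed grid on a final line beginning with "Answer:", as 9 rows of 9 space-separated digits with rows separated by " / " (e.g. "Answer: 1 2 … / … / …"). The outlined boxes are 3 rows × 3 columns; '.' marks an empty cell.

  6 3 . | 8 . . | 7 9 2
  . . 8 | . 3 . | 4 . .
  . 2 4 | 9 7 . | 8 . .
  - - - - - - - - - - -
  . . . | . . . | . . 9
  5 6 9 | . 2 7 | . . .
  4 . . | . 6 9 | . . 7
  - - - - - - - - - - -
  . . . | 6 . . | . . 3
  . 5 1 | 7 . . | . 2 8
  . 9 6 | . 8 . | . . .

Step 1. [r4c6∈{1,3,4,5,8}] across col 6, 8 lands solely at r4c6, so r4c6=8.
Step 2. [r3c1∈{1}] r3c1's peers cover all but 1. So r3c1=1.
Step 3. [r3c8∈{3,5,6}] 3 has one home in row 3: r3c8 ⇒ r3c8=3.
Step 4. [r7c2∈{4,7,8}] across col 2, 4 lands solely at r7c2. So r7c2=4.
Step 5. [r8c1∈{3}] r8c1 has the single candidate 3 ⇒ r8c1=3.
Step 6. [r9c6∈{1,2,3,4,5}] 3 has one home in col 6: r9c6. So r9c6=3.
Step 7. [r8c6∈{4}] only 4 remains possible at r8c6, so r8c6=4.
Step 8. [r1c5∈{1,4,5}] across row 1, 4 lands solely at r1c5, so r1c5=4.
Step 9. [r1c6∈{1,5}] row 1 places 1 nowhere but r1c6 ⇒ r1c6=1.
Step 10. [r5c8∈{1,4,8}] r5c8 is the only open cell in row 5 admitting 8. So r5c8=8.
Step 11. [r7c1∈{2,7,8}] across row 7, 8 lands solely at r7c1 ⇒ r7c1=8.
Step 12. [r2c2∈{7}] only 7 remains possible at r2c2 ⇒ r2c2=7.
Step 13. [r4c2∈{1}] nothing but 1 survives at r4c2, so r4c2=1.
Step 14. [r4c5∈{5}] r4c5 has the single candidate 5. So r4c5=5.
Step 15. [r7c5∈{1,9}] r7c5 is the only open cell in col 5 admitting 1, so r7c5=1.
Step 16. [r7c7∈{5,9}] r7c7 is the only open cell in row 7 admitting 9 ⇒ r7c7=9.
Step 17. [r2c8∈{1,5,6}] 6 in col 9 is pinned to box 3. So r2c8≠6.
Step 18. [r4c8∈{4,6}] r4c8 is the only open cell in col 8 admitting 6, so r4c8=6.
Step 19. [r9c8∈{1,4,5,7}] r9c8 is the only open cell in col 8 admitting 4, so r9c8=4.
Step 20. [r9c1∈{2,7}] row 9 places 7 nowhere but r9c1. So r9c1=7.
Step 21. [r7c3∈{2}] r7c3 is down to just 2, so r7c3=2.
Step 22. [r6c7∈{1,2,3,5}] in row 6, 2 fits only at r6c7. So r6c7=2.
Step 23. [r9c7∈{1,5}] col 7 places 5 nowhere but r9c7, so r9c7=5.
Step 24. [r2c4∈{2,5}] across col 4, 5 lands solely at r2c4. So r2c4=5.
Step 25. [r5c7∈{1,3}] across col 7, 1 lands solely at r5c7, so r5c7=1.
Step 26. [r5c4∈{3,4}] r5c4 is the only open cell in row 5 admitting 3, so r5c4=3.
Step 27. [r3c6∈{6}] r3c6 has the single candidate 6, so r3c6=6.
Step 28. [r9c9∈{1}] r9c9 has the single candidate 1 ⇒ r9c9=1.
Step 29. [r6c3∈{3}] only 3 remains possible at r6c3, so r6c3=3.
Step 30. [r7c8∈{7}] r7c8 has the single candidate 7 ⇒ r7c8=7.
Step 31. [r4c4∈{4}] r4c4 has the single candidate 4, so r4c4=4.
Step 32. [r5c9∈{4}] nothing but 4 survives at r5c9 ⇒ r5c9=4.
Step 33. [r2c1∈{9}] r2c1 is down to just 9, so r2c1=9.
Step 34. [r6c2∈{8}] r6c2 is down to just 8. So r6c2=8.
Step 35. [r8c7∈{6}] r8c7's peers cover all but 6. So r8c7=6.
Step 36. [r2c8∈{1}] nothing but 1 survives at r2c8, so r2c8=1.
Step 37. [r4c3∈{7}] r4c3 has the single candidate 7, so r4c3=7.
Step 38. [r6c8∈{5}] nothing but 5 survives at r6c8. So r6c8=5.
Step 39. [r1c3∈{5}] only 5 remains possible at r1c3, so r1c3=5.
Step 40. [r9c4∈{2}] only 2 remains possible at r9c4. So r9c4=2.
Step 41. [r4c1∈{2}] r4c1 has the single candidate 2 ⇒ r4c1=2.
Step 42. [r3c9∈{5}] nothing but 5 survives at r3c9. So r3c9=5.
Step 43. [r8c5∈{9}] r8c5's peers cover all but 9, so r8c5=9.
Step 44. [r2c9∈{6}] r2c9 is down to just 6. So r2c9=6.
Step 45. [r4c7∈{3}] r4c7 is down to just 3, so r4c7=3.
Step 46. [r2c6∈{2}] r2c6 is down to just 2, so r2c6=2.
Step 47. [r6c4∈{1}] r6c4 has the single candidate 1. So r6c4=1.
Step 48. [r7c6∈{5}] r7c6's peers cover all but 5, so r7c6=5.

Answer: 6 3 5 8 4 1 7 9 2 / 9 7 8 5 3 2 4 1 6 / 1 2 4 9 7 6 8 3 5 / 2 1 7 4 5 8 3 6 9 / 5 6 9 3 2 7 1 8 4 / 4 8 3 1 6 9 2 5 7 / 8 4 2 6 1 5 9 7 3 / 3 5 1 7 9 4 6 2 8 / 7 9 6 2 8 3 5 4 1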